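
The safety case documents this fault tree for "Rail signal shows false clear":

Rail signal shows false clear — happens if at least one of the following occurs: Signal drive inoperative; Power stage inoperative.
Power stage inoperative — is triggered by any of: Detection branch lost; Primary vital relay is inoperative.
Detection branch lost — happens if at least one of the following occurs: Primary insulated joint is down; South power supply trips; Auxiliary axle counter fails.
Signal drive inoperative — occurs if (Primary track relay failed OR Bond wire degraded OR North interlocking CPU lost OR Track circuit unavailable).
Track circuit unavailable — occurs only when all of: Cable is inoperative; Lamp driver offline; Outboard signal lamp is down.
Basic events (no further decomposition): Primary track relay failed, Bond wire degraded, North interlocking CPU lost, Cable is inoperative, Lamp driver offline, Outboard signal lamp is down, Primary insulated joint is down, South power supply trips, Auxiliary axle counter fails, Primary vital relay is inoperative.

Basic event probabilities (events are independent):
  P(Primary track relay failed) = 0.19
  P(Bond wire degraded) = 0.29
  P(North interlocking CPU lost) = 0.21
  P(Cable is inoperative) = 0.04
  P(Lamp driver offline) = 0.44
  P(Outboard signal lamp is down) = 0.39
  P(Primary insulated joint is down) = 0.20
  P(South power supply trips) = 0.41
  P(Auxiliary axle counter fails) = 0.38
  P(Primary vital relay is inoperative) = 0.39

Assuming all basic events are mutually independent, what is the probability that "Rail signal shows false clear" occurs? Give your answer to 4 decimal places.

P(Track circuit unavailable) [AND] = 0.04 × 0.44 × 0.39 = 0.006864
P(Signal drive inoperative) [OR] = 1 − (1−0.19) × (1−0.29) × (1−0.21) × (1−0.006864) = 0.548790
P(Detection branch lost) [OR] = 1 − (1−0.20) × (1−0.41) × (1−0.38) = 0.707360
P(Power stage inoperative) [OR] = 1 − (1−0.707360) × (1−0.39) = 0.821490
P(Rail signal shows false clear) [OR] = 1 − (1−0.548790) × (1−0.821490) = 0.919455
Rounded to 4 decimal places: P(Rail signal shows false clear) ≈ 0.9195.

0.9195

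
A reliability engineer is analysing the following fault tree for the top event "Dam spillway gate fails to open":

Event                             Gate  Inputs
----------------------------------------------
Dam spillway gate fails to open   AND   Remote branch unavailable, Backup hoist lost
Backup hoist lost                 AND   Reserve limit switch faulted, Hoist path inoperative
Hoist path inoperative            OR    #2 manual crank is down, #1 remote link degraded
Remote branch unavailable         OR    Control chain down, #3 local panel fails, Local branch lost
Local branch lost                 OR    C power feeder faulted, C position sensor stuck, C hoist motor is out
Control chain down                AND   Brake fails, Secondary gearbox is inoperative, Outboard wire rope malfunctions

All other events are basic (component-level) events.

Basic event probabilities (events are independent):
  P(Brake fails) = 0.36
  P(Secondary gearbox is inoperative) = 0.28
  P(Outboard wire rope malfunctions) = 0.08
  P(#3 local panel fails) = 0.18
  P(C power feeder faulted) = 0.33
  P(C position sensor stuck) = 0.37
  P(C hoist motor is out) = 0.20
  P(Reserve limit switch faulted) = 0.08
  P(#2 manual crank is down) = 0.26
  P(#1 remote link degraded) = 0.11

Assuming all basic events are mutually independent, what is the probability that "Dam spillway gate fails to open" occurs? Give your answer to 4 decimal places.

P(Control chain down) [AND] = 0.36 × 0.28 × 0.08 = 0.008064
P(Local branch lost) [OR] = 1 − (1−0.33) × (1−0.37) × (1−0.20) = 0.662320
P(Remote branch unavailable) [OR] = 1 − (1−0.008064) × (1−0.18) × (1−0.662320) = 0.725335
P(Hoist path inoperative) [OR] = 1 − (1−0.26) × (1−0.11) = 0.341400
P(Backup hoist lost) [AND] = 0.08 × 0.341400 = 0.027312
P(Dam spillway gate fails to open) [AND] = 0.725335 × 0.027312 = 0.019810
Rounded to 4 decimal places: P(Dam spillway gate fails to open) ≈ 0.0198.

0.0198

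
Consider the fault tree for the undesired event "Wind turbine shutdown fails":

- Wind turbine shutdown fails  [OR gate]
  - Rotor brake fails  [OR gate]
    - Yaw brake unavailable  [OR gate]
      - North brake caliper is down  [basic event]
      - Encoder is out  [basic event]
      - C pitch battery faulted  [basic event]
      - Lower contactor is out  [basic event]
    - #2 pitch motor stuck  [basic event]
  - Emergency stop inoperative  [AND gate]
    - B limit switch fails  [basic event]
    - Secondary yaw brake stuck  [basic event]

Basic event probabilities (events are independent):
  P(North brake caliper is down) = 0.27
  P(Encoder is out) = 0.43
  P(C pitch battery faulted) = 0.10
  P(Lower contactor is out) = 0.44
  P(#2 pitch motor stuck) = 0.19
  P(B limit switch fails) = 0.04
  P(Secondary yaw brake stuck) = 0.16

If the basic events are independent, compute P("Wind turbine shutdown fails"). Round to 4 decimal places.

P(Yaw brake unavailable) [OR] = 1 − (1−0.27) × (1−0.43) × (1−0.10) × (1−0.44) = 0.790286
P(Rotor brake fails) [OR] = 1 − (1−0.790286) × (1−0.19) = 0.830132
P(Emergency stop inoperative) [AND] = 0.04 × 0.16 = 0.006400
P(Wind turbine shutdown fails) [OR] = 1 − (1−0.830132) × (1−0.006400) = 0.831219
Rounded to 4 decimal places: P(Wind turbine shutdown fails) ≈ 0.8312.

0.8312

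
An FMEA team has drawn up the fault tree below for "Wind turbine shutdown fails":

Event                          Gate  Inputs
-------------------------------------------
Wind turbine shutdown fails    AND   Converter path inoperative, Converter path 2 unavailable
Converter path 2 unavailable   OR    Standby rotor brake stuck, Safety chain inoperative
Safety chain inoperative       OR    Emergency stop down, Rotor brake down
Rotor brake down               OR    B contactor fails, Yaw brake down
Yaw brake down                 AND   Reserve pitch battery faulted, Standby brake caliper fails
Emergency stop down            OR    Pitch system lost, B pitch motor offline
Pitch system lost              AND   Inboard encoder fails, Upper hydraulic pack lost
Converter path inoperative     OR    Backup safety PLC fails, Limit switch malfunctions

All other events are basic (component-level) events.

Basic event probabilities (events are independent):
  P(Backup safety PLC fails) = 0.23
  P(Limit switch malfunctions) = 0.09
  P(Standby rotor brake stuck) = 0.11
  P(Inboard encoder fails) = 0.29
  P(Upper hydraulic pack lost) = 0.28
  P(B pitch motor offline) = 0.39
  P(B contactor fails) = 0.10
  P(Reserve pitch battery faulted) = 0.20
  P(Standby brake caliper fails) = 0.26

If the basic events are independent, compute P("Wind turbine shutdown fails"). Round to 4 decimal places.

0.1719

P(Converter path inoperative) [OR] = 1 − (1−0.23) × (1−0.09) = 0.299300
P(Pitch system lost) [AND] = 0.29 × 0.28 = 0.081200
P(Emergency stop down) [OR] = 1 − (1−0.081200) × (1−0.39) = 0.439532
P(Yaw brake down) [AND] = 0.20 × 0.26 = 0.052000
P(Rotor brake down) [OR] = 1 − (1−0.10) × (1−0.052000) = 0.146800
P(Safety chain inoperative) [OR] = 1 − (1−0.439532) × (1−0.146800) = 0.521809
P(Converter path 2 unavailable) [OR] = 1 − (1−0.11) × (1−0.521809) = 0.574410
P(Wind turbine shutdown fails) [AND] = 0.299300 × 0.574410 = 0.171921
Rounded to 4 decimal places: P(Wind turbine shutdown fails) ≈ 0.1719.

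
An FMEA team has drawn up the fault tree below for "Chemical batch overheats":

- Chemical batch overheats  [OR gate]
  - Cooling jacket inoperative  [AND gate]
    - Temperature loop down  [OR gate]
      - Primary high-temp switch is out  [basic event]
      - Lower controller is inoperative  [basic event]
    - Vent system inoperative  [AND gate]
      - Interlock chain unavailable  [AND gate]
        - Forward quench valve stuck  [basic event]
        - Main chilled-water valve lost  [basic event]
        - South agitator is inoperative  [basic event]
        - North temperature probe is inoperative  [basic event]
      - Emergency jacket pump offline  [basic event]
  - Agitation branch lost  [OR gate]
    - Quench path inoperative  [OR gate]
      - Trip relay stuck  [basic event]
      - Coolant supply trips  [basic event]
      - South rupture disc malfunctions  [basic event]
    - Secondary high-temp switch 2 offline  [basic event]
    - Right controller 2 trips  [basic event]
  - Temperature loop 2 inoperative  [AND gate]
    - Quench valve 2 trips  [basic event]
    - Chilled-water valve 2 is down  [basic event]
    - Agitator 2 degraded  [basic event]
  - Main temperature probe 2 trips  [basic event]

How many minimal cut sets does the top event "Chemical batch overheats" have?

9

Temperature loop down [OR]: union of children's cut sets → 2 cut set(s).
Interlock chain unavailable [AND]: one cut set from each child combined → 1 × 1 × 1 × 1 = 1 cut set(s).
Vent system inoperative [AND]: one cut set from each child combined → 1 × 1 = 1 cut set(s).
Cooling jacket inoperative [AND]: one cut set from each child combined → 2 × 1 = 2 cut set(s).
Quench path inoperative [OR]: union of children's cut sets → 3 cut set(s).
Agitation branch lost [OR]: union of children's cut sets → 5 cut set(s).
Temperature loop 2 inoperative [AND]: one cut set from each child combined → 1 × 1 × 1 = 1 cut set(s).
Chemical batch overheats [OR]: union of children's cut sets → 9 cut set(s).
Minimal cut sets: {Emergency jacket pump offline, Forward quench valve stuck, Main chilled-water valve lost, North temperature probe is inoperative, Primary high-temp switch is out, South agitator is inoperative}; {Emergency jacket pump offline, Forward quench valve stuck, Lower controller is inoperative, Main chilled-water valve lost, North temperature probe is inoperative, South agitator is inoperative}; {Trip relay stuck}; {Coolant supply trips}; {South rupture disc malfunctions}; {Secondary high-temp switch 2 offline}; {Right controller 2 trips}; {Agitator 2 degraded, Chilled-water valve 2 is down, Quench valve 2 trips}; {Main temperature probe 2 trips}.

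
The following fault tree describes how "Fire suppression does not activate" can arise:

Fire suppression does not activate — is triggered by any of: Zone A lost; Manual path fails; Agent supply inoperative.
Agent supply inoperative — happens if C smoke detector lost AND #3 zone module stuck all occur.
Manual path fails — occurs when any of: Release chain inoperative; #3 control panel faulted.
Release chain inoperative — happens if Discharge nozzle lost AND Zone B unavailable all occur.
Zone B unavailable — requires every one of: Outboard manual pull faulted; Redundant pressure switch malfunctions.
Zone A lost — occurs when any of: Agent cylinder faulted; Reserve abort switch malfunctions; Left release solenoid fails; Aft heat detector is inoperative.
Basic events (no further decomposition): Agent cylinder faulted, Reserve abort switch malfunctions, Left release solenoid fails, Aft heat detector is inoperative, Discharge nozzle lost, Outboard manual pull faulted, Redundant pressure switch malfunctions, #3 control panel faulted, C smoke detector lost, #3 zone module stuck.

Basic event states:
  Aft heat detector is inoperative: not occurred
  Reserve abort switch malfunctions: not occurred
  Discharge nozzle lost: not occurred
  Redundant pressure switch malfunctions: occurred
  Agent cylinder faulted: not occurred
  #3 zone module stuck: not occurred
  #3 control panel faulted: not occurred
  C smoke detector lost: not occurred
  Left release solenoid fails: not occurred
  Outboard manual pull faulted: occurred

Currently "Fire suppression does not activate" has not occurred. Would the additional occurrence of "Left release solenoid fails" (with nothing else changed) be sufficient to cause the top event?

Counterfactual: set "Left release solenoid fails" to occurred.
Zone A lost [OR]: Agent cylinder faulted=not, Reserve abort switch malfunctions=not, Left release solenoid fails=occurs, Aft heat detector is inoperative=not → at least one input occurs → occurs.
Zone B unavailable [AND]: Outboard manual pull faulted=occurs, Redundant pressure switch malfunctions=occurs → all inputs occur → occurs.
Release chain inoperative [AND]: Discharge nozzle lost=not, Zone B unavailable=occurs → not all inputs occur → does not occur.
Manual path fails [OR]: Release chain inoperative=not, #3 control panel faulted=not → no input occurs → does not occur.
Agent supply inoperative [AND]: C smoke detector lost=not, #3 zone module stuck=not → not all inputs occur → does not occur.
Fire suppression does not activate [OR]: Zone A lost=occurs, Manual path fails=not, Agent supply inoperative=not → at least one input occurs → occurs.

Yes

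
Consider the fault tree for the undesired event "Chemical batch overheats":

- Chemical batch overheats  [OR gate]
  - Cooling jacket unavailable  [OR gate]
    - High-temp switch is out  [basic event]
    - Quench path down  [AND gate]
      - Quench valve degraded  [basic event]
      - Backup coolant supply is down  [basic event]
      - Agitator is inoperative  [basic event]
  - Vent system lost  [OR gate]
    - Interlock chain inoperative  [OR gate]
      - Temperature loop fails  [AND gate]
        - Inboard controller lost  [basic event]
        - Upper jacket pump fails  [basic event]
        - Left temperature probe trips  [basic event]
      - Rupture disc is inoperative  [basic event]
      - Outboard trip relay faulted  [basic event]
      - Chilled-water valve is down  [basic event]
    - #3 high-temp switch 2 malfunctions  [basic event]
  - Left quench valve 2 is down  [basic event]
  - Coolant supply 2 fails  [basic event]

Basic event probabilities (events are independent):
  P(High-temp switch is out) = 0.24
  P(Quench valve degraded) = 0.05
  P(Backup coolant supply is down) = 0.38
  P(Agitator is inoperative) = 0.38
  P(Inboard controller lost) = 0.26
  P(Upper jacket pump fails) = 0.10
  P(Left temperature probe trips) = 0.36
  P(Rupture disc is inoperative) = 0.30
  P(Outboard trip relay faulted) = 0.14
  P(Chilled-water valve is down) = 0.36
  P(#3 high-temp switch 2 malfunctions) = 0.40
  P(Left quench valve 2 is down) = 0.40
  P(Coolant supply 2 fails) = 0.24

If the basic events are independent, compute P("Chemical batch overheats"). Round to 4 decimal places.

P(Quench path down) [AND] = 0.05 × 0.38 × 0.38 = 0.007220
P(Cooling jacket unavailable) [OR] = 1 − (1−0.24) × (1−0.007220) = 0.245487
P(Temperature loop fails) [AND] = 0.26 × 0.10 × 0.36 = 0.009360
P(Interlock chain inoperative) [OR] = 1 − (1−0.009360) × (1−0.30) × (1−0.14) × (1−0.36) = 0.618326
P(Vent system lost) [OR] = 1 − (1−0.618326) × (1−0.40) = 0.770996
P(Chemical batch overheats) [OR] = 1 − (1−0.245487) × (1−0.770996) × (1−0.40) × (1−0.24) = 0.921209
Rounded to 4 decimal places: P(Chemical batch overheats) ≈ 0.9212.

0.9212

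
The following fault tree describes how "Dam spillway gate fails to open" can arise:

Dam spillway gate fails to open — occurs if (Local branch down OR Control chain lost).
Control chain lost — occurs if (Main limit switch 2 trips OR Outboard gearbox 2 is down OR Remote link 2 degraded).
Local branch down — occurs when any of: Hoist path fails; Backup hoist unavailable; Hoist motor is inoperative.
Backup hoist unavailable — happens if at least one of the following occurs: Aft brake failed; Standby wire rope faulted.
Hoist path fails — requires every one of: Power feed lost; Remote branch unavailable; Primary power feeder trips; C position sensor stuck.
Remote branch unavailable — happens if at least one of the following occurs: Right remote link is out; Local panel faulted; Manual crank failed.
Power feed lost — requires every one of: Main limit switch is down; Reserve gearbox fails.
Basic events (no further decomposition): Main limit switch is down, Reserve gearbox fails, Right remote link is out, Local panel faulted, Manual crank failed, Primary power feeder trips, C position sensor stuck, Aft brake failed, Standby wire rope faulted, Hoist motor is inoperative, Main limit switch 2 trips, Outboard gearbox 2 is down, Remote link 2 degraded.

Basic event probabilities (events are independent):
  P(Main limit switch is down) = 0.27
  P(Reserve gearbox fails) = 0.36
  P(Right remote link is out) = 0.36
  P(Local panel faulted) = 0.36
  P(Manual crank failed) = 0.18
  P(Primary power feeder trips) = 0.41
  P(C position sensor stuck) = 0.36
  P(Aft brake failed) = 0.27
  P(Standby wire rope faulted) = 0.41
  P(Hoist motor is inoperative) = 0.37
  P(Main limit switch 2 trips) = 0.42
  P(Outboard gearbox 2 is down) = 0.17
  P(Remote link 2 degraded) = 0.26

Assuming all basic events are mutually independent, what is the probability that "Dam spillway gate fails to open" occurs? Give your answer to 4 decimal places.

0.9043

P(Power feed lost) [AND] = 0.27 × 0.36 = 0.097200
P(Remote branch unavailable) [OR] = 1 − (1−0.36) × (1−0.36) × (1−0.18) = 0.664128
P(Hoist path fails) [AND] = 0.097200 × 0.664128 × 0.41 × 0.36 = 0.009528
P(Backup hoist unavailable) [OR] = 1 − (1−0.27) × (1−0.41) = 0.569300
P(Local branch down) [OR] = 1 − (1−0.009528) × (1−0.569300) × (1−0.37) = 0.731244
P(Control chain lost) [OR] = 1 − (1−0.42) × (1−0.17) × (1−0.26) = 0.643764
P(Dam spillway gate fails to open) [OR] = 1 − (1−0.731244) × (1−0.643764) = 0.904259
Rounded to 4 decimal places: P(Dam spillway gate fails to open) ≈ 0.9043.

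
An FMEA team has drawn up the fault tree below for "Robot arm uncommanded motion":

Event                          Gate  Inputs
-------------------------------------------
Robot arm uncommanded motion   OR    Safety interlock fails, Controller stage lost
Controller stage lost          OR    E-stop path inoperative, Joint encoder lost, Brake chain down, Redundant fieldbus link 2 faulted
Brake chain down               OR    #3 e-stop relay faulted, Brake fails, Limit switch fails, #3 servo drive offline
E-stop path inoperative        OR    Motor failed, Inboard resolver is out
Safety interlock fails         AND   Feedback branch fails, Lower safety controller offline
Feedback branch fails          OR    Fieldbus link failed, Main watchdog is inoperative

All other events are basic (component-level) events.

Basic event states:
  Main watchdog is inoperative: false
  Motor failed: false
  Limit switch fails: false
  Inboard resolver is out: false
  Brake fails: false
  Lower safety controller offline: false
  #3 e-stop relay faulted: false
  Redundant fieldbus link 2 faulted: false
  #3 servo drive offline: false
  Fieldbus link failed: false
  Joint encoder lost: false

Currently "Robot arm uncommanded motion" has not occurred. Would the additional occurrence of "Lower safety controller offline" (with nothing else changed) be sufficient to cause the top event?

Counterfactual: set "Lower safety controller offline" to occurred.
Feedback branch fails [OR]: Fieldbus link failed=not, Main watchdog is inoperative=not → no input occurs → does not occur.
Safety interlock fails [AND]: Feedback branch fails=not, Lower safety controller offline=occurs → not all inputs occur → does not occur.
E-stop path inoperative [OR]: Motor failed=not, Inboard resolver is out=not → no input occurs → does not occur.
Brake chain down [OR]: #3 e-stop relay faulted=not, Brake fails=not, Limit switch fails=not, #3 servo drive offline=not → no input occurs → does not occur.
Controller stage lost [OR]: E-stop path inoperative=not, Joint encoder lost=not, Brake chain down=not, Redundant fieldbus link 2 faulted=not → no input occurs → does not occur.
Robot arm uncommanded motion [OR]: Safety interlock fails=not, Controller stage lost=not → no input occurs → does not occur.

No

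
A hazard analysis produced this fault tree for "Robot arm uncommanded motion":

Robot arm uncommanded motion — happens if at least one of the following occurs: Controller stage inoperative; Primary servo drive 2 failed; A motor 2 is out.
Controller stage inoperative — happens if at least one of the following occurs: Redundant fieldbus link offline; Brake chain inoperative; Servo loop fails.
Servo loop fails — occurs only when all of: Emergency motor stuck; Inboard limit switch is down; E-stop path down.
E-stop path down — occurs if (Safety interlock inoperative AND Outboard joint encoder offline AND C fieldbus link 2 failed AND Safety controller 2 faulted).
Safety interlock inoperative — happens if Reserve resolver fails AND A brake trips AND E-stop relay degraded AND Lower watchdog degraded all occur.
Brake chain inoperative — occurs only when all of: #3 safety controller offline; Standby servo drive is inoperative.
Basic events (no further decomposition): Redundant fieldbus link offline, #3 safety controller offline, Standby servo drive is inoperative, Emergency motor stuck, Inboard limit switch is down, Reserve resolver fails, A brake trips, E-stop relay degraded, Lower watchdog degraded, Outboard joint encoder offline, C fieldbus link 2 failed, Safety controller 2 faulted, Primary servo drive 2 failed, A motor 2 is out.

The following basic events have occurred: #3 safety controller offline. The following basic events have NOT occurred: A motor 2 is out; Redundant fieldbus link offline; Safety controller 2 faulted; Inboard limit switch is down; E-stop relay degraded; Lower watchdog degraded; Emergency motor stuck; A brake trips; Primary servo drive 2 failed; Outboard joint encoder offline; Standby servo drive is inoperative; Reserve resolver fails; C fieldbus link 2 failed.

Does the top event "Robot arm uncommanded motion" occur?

No

Brake chain inoperative [AND]: #3 safety controller offline=occurs, Standby servo drive is inoperative=not → not all inputs occur → does not occur.
Safety interlock inoperative [AND]: Reserve resolver fails=not, A brake trips=not, E-stop relay degraded=not, Lower watchdog degraded=not → not all inputs occur → does not occur.
E-stop path down [AND]: Safety interlock inoperative=not, Outboard joint encoder offline=not, C fieldbus link 2 failed=not, Safety controller 2 faulted=not → not all inputs occur → does not occur.
Servo loop fails [AND]: Emergency motor stuck=not, Inboard limit switch is down=not, E-stop path down=not → not all inputs occur → does not occur.
Controller stage inoperative [OR]: Redundant fieldbus link offline=not, Brake chain inoperative=not, Servo loop fails=not → no input occurs → does not occur.
Robot arm uncommanded motion [OR]: Controller stage inoperative=not, Primary servo drive 2 failed=not, A motor 2 is out=not → no input occurs → does not occur.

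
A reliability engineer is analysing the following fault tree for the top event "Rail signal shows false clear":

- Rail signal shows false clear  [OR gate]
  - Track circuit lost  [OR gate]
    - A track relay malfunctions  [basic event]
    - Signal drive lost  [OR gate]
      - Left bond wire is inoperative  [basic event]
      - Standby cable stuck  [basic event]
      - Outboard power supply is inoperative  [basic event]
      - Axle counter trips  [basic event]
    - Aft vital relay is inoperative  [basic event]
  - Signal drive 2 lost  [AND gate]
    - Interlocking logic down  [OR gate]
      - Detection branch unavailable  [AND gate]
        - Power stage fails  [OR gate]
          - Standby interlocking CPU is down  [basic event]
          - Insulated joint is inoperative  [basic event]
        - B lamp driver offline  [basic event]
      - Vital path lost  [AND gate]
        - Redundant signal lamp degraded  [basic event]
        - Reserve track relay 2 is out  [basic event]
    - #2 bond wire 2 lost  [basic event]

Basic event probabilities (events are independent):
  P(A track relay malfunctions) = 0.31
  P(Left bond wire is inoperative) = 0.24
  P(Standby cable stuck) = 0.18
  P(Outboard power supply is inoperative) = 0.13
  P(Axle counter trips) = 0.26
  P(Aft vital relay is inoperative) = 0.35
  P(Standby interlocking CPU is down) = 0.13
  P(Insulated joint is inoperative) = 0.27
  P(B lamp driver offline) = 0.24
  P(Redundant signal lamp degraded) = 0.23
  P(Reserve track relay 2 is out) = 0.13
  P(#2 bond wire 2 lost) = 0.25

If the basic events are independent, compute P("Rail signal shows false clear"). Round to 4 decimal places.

0.8252

P(Signal drive lost) [OR] = 1 − (1−0.24) × (1−0.18) × (1−0.13) × (1−0.26) = 0.598784
P(Track circuit lost) [OR] = 1 − (1−0.31) × (1−0.598784) × (1−0.35) = 0.820055
P(Power stage fails) [OR] = 1 − (1−0.13) × (1−0.27) = 0.364900
P(Detection branch unavailable) [AND] = 0.364900 × 0.24 = 0.087576
P(Vital path lost) [AND] = 0.23 × 0.13 = 0.029900
P(Interlocking logic down) [OR] = 1 − (1−0.087576) × (1−0.029900) = 0.114857
P(Signal drive 2 lost) [AND] = 0.114857 × 0.25 = 0.028714
P(Rail signal shows false clear) [OR] = 1 − (1−0.820055) × (1−0.028714) = 0.825222
Rounded to 4 decimal places: P(Rail signal shows false clear) ≈ 0.8252.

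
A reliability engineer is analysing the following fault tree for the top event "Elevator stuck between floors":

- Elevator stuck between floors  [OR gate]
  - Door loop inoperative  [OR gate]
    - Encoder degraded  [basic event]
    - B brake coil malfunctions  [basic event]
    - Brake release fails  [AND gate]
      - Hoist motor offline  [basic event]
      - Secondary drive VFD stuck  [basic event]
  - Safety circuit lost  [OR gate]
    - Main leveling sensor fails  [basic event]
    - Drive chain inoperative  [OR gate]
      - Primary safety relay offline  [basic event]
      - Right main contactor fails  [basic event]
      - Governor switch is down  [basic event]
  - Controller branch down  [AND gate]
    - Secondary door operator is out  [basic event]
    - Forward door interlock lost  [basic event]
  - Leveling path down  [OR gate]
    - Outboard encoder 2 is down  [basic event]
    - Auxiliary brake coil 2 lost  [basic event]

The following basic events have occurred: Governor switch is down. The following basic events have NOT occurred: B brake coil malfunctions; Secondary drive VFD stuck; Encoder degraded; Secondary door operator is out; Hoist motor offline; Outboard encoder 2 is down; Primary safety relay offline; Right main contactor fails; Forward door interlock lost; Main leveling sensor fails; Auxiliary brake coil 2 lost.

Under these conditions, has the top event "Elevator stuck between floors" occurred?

Yes

Brake release fails [AND]: Hoist motor offline=not, Secondary drive VFD stuck=not → not all inputs occur → does not occur.
Door loop inoperative [OR]: Encoder degraded=not, B brake coil malfunctions=not, Brake release fails=not → no input occurs → does not occur.
Drive chain inoperative [OR]: Primary safety relay offline=not, Right main contactor fails=not, Governor switch is down=occurs → at least one input occurs → occurs.
Safety circuit lost [OR]: Main leveling sensor fails=not, Drive chain inoperative=occurs → at least one input occurs → occurs.
Controller branch down [AND]: Secondary door operator is out=not, Forward door interlock lost=not → not all inputs occur → does not occur.
Leveling path down [OR]: Outboard encoder 2 is down=not, Auxiliary brake coil 2 lost=not → no input occurs → does not occur.
Elevator stuck between floors [OR]: Door loop inoperative=not, Safety circuit lost=occurs, Controller branch down=not, Leveling path down=not → at least one input occurs → occurs.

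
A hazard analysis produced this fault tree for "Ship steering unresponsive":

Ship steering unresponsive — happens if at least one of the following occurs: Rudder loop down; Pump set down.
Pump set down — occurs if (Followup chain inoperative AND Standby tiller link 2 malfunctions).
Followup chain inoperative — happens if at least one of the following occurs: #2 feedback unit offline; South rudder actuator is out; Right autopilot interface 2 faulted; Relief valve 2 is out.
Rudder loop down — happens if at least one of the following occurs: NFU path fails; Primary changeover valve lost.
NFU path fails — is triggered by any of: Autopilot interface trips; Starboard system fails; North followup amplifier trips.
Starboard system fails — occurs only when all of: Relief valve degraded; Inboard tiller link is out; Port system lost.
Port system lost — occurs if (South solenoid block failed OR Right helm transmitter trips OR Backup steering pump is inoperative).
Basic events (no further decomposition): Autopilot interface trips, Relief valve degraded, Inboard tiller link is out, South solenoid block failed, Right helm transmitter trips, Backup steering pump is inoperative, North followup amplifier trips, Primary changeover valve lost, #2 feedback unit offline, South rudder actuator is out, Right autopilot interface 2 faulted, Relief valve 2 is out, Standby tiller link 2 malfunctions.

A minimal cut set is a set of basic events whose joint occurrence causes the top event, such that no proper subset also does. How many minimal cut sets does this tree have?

10

Port system lost [OR]: union of children's cut sets → 3 cut set(s).
Starboard system fails [AND]: one cut set from each child combined → 1 × 1 × 3 = 3 cut set(s).
NFU path fails [OR]: union of children's cut sets → 5 cut set(s).
Rudder loop down [OR]: union of children's cut sets → 6 cut set(s).
Followup chain inoperative [OR]: union of children's cut sets → 4 cut set(s).
Pump set down [AND]: one cut set from each child combined → 4 × 1 = 4 cut set(s).
Ship steering unresponsive [OR]: union of children's cut sets → 10 cut set(s).
Minimal cut sets: {Autopilot interface trips}; {Inboard tiller link is out, Relief valve degraded, South solenoid block failed}; {Inboard tiller link is out, Relief valve degraded, Right helm transmitter trips}; {Backup steering pump is inoperative, Inboard tiller link is out, Relief valve degraded}; {North followup amplifier trips}; {Primary changeover valve lost}; {#2 feedback unit offline, Standby tiller link 2 malfunctions}; {South rudder actuator is out, Standby tiller link 2 malfunctions}; {Right autopilot interface 2 faulted, Standby tiller link 2 malfunctions}; {Relief valve 2 is out, Standby tiller link 2 malfunctions}.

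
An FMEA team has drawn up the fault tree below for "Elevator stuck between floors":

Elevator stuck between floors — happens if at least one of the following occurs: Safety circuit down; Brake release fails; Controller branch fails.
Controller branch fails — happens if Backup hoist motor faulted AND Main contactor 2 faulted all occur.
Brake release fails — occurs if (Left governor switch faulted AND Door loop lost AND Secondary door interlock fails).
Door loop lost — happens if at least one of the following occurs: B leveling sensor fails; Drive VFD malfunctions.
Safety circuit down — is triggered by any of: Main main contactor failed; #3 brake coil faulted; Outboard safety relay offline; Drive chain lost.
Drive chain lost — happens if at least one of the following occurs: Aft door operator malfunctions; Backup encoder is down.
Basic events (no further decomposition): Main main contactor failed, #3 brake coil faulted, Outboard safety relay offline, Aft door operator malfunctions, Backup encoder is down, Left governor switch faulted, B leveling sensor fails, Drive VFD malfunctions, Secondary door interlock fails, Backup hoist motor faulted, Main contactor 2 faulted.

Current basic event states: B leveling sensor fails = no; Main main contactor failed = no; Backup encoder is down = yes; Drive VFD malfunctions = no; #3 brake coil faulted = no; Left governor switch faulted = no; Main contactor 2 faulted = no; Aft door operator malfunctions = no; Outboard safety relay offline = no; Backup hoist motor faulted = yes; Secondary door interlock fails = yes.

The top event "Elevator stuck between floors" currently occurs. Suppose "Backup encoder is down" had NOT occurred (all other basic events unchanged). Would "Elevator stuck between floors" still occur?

Counterfactual: set "Backup encoder is down" to not occurred.
Drive chain lost [OR]: Aft door operator malfunctions=not, Backup encoder is down=not → no input occurs → does not occur.
Safety circuit down [OR]: Main main contactor failed=not, #3 brake coil faulted=not, Outboard safety relay offline=not, Drive chain lost=not → no input occurs → does not occur.
Door loop lost [OR]: B leveling sensor fails=not, Drive VFD malfunctions=not → no input occurs → does not occur.
Brake release fails [AND]: Left governor switch faulted=not, Door loop lost=not, Secondary door interlock fails=occurs → not all inputs occur → does not occur.
Controller branch fails [AND]: Backup hoist motor faulted=occurs, Main contactor 2 faulted=not → not all inputs occur → does not occur.
Elevator stuck between floors [OR]: Safety circuit down=not, Brake release fails=not, Controller branch fails=not → no input occurs → does not occur.

No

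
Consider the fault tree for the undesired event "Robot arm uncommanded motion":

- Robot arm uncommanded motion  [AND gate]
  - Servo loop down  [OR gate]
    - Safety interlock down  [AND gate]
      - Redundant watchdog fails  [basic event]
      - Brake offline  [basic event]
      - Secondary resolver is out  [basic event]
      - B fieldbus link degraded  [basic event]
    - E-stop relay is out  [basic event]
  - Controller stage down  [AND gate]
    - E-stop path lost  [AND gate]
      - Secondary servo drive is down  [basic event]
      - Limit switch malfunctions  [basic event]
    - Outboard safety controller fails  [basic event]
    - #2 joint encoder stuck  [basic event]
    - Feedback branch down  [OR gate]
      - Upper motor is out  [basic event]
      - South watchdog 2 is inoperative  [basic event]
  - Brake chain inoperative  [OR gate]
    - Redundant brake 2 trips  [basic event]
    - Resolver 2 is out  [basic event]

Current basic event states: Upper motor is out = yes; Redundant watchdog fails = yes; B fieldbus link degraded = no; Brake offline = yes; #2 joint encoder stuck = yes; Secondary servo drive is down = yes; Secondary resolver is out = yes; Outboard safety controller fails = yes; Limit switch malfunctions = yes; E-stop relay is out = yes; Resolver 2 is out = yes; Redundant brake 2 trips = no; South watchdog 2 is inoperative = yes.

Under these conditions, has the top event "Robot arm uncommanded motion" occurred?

Safety interlock down [AND]: Redundant watchdog fails=occurs, Brake offline=occurs, Secondary resolver is out=occurs, B fieldbus link degraded=not → not all inputs occur → does not occur.
Servo loop down [OR]: Safety interlock down=not, E-stop relay is out=occurs → at least one input occurs → occurs.
E-stop path lost [AND]: Secondary servo drive is down=occurs, Limit switch malfunctions=occurs → all inputs occur → occurs.
Feedback branch down [OR]: Upper motor is out=occurs, South watchdog 2 is inoperative=occurs → at least one input occurs → occurs.
Controller stage down [AND]: E-stop path lost=occurs, Outboard safety controller fails=occurs, #2 joint encoder stuck=occurs, Feedback branch down=occurs → all inputs occur → occurs.
Brake chain inoperative [OR]: Redundant brake 2 trips=not, Resolver 2 is out=occurs → at least one input occurs → occurs.
Robot arm uncommanded motion [AND]: Servo loop down=occurs, Controller stage down=occurs, Brake chain inoperative=occurs → all inputs occur → occurs.

Yes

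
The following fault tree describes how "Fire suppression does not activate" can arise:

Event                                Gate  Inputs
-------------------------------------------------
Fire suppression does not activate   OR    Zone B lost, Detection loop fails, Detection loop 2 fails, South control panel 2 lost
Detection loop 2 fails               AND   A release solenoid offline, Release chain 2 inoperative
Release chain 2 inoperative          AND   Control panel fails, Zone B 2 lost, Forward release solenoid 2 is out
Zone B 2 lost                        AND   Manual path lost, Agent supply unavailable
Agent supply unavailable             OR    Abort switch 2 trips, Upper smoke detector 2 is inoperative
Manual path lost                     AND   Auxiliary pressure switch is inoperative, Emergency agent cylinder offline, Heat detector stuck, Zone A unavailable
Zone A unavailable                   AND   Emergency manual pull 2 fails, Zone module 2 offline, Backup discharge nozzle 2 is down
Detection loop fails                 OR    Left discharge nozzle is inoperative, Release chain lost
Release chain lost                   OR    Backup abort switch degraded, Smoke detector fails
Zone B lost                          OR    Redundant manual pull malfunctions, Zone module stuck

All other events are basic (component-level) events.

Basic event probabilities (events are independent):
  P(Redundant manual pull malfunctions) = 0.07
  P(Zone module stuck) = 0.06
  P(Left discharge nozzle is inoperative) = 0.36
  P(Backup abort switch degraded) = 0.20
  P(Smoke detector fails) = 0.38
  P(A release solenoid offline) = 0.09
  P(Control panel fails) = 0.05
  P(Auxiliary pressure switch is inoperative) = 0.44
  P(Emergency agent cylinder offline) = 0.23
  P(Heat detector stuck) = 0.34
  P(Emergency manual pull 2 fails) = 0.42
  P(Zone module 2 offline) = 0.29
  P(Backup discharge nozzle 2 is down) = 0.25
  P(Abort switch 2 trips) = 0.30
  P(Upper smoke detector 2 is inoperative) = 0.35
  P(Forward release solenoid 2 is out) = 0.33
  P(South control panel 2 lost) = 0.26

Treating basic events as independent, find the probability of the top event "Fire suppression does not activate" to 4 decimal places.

0.7946

P(Zone B lost) [OR] = 1 − (1−0.07) × (1−0.06) = 0.125800
P(Release chain lost) [OR] = 1 − (1−0.20) × (1−0.38) = 0.504000
P(Detection loop fails) [OR] = 1 − (1−0.36) × (1−0.504000) = 0.682560
P(Zone A unavailable) [AND] = 0.42 × 0.29 × 0.25 = 0.030450
P(Manual path lost) [AND] = 0.44 × 0.23 × 0.34 × 0.030450 = 0.001048
P(Agent supply unavailable) [OR] = 1 − (1−0.30) × (1−0.35) = 0.545000
P(Zone B 2 lost) [AND] = 0.001048 × 0.545000 = 0.000571
P(Release chain 2 inoperative) [AND] = 0.05 × 0.000571 × 0.33 = 0.000009
P(Detection loop 2 fails) [AND] = 0.09 × 0.000009 = 0.000001
P(Fire suppression does not activate) [OR] = 1 − (1−0.125800) × (1−0.682560) × (1−0.000001) × (1−0.26) = 0.794646
Rounded to 4 decimal places: P(Fire suppression does not activate) ≈ 0.7946.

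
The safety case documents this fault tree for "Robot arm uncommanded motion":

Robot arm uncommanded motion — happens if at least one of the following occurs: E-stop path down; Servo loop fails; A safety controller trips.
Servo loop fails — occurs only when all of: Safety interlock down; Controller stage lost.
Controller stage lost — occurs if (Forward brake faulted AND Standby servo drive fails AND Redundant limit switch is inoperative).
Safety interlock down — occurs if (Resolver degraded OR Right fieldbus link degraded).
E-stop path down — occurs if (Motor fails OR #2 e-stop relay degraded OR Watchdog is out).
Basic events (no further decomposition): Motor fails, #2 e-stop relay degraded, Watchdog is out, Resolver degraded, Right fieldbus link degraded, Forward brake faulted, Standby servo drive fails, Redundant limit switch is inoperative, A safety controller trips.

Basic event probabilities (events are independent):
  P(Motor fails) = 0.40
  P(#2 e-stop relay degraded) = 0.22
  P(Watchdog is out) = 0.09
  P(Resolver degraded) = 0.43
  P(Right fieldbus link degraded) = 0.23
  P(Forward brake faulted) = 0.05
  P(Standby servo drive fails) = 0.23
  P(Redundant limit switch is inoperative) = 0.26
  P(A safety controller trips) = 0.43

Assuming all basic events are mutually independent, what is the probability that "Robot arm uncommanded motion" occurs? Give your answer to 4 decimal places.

0.7577

P(E-stop path down) [OR] = 1 − (1−0.40) × (1−0.22) × (1−0.09) = 0.574120
P(Safety interlock down) [OR] = 1 − (1−0.43) × (1−0.23) = 0.561100
P(Controller stage lost) [AND] = 0.05 × 0.23 × 0.26 = 0.002990
P(Servo loop fails) [AND] = 0.561100 × 0.002990 = 0.001678
P(Robot arm uncommanded motion) [OR] = 1 − (1−0.574120) × (1−0.001678) × (1−0.43) = 0.757656
Rounded to 4 decimal places: P(Robot arm uncommanded motion) ≈ 0.7577.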